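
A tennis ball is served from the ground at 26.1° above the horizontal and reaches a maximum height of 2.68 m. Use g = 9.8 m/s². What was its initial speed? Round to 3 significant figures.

16.5 m/s

At maximum height v_y = 0, so (v₀ sin θ)² = 2 g H.
v₀ sin 26.1° = √(2 × 9.8 × 2.68) = 7.248 m/s.
v₀ = 7.248 / sin 26.1° = 7.248 / 0.4399 = 16.5 m/s.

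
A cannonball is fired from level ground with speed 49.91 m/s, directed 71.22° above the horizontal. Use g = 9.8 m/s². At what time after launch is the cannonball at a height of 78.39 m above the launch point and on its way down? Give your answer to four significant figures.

v_y0 = 49.91 sin 71.22° = 47.253 m/s.
Set y = v_y0 t − ½ g t² = 78.39: 4.900 t² − 47.253 t + 78.39 = 0.
t = [47.253 ± √(2232.8 − 1536.4)] / 9.8 = (47.253 ± 26.389) / 9.8, giving t = 2.129 s or t = 7.514 s.
On the way down corresponds to the larger root: t = 7.514 s.

7.514 s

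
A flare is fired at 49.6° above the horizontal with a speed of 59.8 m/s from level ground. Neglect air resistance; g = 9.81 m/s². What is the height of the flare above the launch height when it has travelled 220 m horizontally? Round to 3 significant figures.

v_x = 59.8 cos 49.6° = 38.76 m/s, v_y0 = 59.8 sin 49.6° = 45.54 m/s.
Time to reach x = 220 m: t = x / v_x = 220 / 38.76 = 5.676 s.
y = v_y0 t − ½ g t² = 45.54×5.676 − 4.905×5.676² = 100 m.

100 m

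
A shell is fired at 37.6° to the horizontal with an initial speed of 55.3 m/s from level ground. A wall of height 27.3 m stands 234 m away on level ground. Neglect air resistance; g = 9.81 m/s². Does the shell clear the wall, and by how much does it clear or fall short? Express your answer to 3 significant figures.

v_x = 55.3 cos 37.6° = 43.81 m/s; v_y0 = 55.3 sin 37.6° = 33.74 m/s.
Time to reach the wall: t = 234 / 43.81 = 5.341 s.
Height at that point: y = 33.74×5.341 − 4.905×5.341² = 40.28 m.
That is 40.28 − 27.3 = 13.0 m above the top of the wall, so the shell clears it.

Yes — it clears the wall by 13.0 m.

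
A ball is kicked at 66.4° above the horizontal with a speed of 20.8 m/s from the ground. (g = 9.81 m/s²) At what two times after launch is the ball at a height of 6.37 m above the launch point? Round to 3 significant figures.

v_y0 = 20.8 sin 66.4° = 19.06 m/s.
Set y = v_y0 t − ½ g t² = 6.37: 4.905 t² − 19.06 t + 6.37 = 0.
t = [19.06 ± √(363.3 − 125.0)] / 9.81 = (19.06 ± 15.44) / 9.81, giving t = 0.369 s or t = 3.52 s.
So the ball is at 6.37 m at t = 0.369 s (rising) and t = 3.52 s (falling).

0.369 s and 3.52 s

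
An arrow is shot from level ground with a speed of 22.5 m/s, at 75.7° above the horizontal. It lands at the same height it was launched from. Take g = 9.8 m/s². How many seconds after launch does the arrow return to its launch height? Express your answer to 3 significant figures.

Vertical component: v_y = 22.5 sin 75.7° = 21.80 m/s.
For a projectile landing at launch height, time of flight is t = 2 v_y / g = 2 × 21.80 / 9.8 = 4.45 s.

4.45 s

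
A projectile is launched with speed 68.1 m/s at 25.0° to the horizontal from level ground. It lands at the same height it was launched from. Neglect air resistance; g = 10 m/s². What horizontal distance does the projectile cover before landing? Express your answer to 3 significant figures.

355 m

For level ground, R = v₀² sin(2θ) / g.
sin(2 × 25.0°) = sin 50.00° = 0.7660.
R = (68.1)² × 0.7660 / 10 = 355 m.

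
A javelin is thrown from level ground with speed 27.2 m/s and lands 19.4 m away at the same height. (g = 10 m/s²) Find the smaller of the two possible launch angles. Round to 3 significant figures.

Level-ground range: R = v₀² sin(2θ)/g ⇒ sin 2θ = R g / v₀² = 19.4×10/27.2² = 0.2622.
2θ = arcsin(0.2622) = 15.20° or 180° − 15.20° = 164.80°.
So θ = 7.60° or θ = 82.4°.

7.60°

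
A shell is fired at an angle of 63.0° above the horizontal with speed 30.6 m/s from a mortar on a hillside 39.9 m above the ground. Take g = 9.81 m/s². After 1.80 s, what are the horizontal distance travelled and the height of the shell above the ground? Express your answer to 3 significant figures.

x = 25.0 m, y = 73.1 m

v_x = 30.6 cos 63.0° = 13.89 m/s; v_y0 = 30.6 sin 63.0° = 27.26 m/s.
x = v_x t = 13.89 × 1.80 = 25.0 m.
y = 39.9 + v_y0 t − ½ g t² = 73.1 m.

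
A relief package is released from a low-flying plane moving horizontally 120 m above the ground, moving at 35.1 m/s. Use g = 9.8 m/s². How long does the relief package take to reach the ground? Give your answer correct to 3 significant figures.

4.95 s

The horizontal speed doesn't affect the fall. With v_y0 = 0, h = ½ g t².
t = √(2 × 120 / 9.8) = √24.49 = 4.95 s.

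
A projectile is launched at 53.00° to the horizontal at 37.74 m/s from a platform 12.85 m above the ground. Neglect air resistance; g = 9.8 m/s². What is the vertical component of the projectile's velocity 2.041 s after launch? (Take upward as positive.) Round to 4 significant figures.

Initial vertical component: v_y0 = 37.74 sin 53.00° = 30.141 m/s.
v_y(t) = v_y0 − g t = 30.141 − 9.8 × 2.041 = 10.14 m/s.

10.14 m/s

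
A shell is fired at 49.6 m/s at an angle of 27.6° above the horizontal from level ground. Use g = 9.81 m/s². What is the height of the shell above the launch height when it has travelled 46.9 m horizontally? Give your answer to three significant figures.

v_x = 49.6 cos 27.6° = 43.96 m/s, v_y0 = 49.6 sin 27.6° = 22.98 m/s.
Time to reach x = 46.9 m: t = x / v_x = 46.9 / 43.96 = 1.067 s.
y = v_y0 t − ½ g t² = 22.98×1.067 − 4.905×1.067² = 18.9 m.

18.9 m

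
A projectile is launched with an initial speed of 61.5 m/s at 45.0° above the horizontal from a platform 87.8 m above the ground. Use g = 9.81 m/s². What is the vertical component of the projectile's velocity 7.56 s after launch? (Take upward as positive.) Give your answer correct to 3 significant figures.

-30.7 m/s

Initial vertical component: v_y0 = 61.5 sin 45.0° = 43.49 m/s.
v_y(t) = v_y0 − g t = 43.49 − 9.81 × 7.56 = -30.7 m/s.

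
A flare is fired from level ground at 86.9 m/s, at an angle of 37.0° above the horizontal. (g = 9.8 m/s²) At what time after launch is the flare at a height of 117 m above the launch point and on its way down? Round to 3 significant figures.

7.48 s

v_y0 = 86.9 sin 37.0° = 52.30 m/s.
Set y = v_y0 t − ½ g t² = 117: 4.900 t² − 52.30 t + 117 = 0.
t = [52.30 ± √(2735 − 2293)] / 9.8 = (52.30 ± 21.02) / 9.8, giving t = 3.19 s or t = 7.48 s.
On the way down corresponds to the larger root: t = 7.48 s.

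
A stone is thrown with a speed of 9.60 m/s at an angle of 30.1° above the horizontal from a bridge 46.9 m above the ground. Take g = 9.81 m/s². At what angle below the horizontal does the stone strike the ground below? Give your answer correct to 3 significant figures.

v_x = 9.60 cos 30.1° = 8.305 m/s.
At impact |v_y| = √(v_y0² + 2 g h) = √(4.815² + 2×9.81×46.9) = 30.71 m/s.
Angle below horizontal = arctan(|v_y| / v_x) = arctan(30.71 / 8.305) = 74.9°.

74.9°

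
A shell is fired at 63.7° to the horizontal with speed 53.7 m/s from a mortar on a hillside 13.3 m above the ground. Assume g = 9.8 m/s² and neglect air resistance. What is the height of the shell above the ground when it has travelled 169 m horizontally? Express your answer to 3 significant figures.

108 m

v_x = 53.7 cos 63.7° = 23.79 m/s, v_y0 = 53.7 sin 63.7° = 48.14 m/s.
Time to reach x = 169 m: t = x / v_x = 169 / 23.79 = 7.104 s.
y = 13.3 + v_y0 t − ½ g t² = 13.3 + 48.14×7.104 − 4.900×7.104² = 108 m.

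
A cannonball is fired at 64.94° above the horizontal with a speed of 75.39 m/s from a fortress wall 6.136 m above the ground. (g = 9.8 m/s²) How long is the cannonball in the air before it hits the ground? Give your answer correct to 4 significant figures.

Vertical component: v_y = 75.39 sin 64.94° = 68.293 m/s.
Taking up as positive with launch at y = 6.136 m, landing at y = 0: 0 = 6.136 + 68.293 t − ½(9.8) t².
Solving 4.900 t² − 68.293 t − 6.136 = 0 gives t = [68.293 + √(68.293² + 4·4.900·6.136)] / 9.800 = 14.03 s.

14.03 s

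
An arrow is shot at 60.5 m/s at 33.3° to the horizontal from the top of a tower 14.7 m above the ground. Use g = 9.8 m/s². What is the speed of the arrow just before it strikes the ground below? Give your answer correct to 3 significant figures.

v_x = 60.5 cos 33.3° = 50.57 m/s is unchanged throughout.
For the vertical component, v_y² = v_y0² + 2 g h = (33.22)² + 2×9.8×14.7 = 1392, so |v_y| = 37.31 m/s.
Impact speed = √(v_x² + v_y²) = √(2557 + 1392) = 62.8 m/s.

62.8 m/s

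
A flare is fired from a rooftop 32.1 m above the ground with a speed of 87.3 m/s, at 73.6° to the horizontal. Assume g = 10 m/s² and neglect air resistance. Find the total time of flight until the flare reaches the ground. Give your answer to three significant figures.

17.1 s

Vertical component: v_y = 87.3 sin 73.6° = 83.75 m/s.
Taking up as positive with launch at y = 32.1 m, landing at y = 0: 0 = 32.1 + 83.75 t − ½(10) t².
Solving 5.000 t² − 83.75 t − 32.1 = 0 gives t = [83.75 + √(83.75² + 4·5.000·32.1)] / 10.00 = 17.1 s.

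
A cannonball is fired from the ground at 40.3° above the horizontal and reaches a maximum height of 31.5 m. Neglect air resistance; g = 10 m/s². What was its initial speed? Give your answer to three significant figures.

38.8 m/s

At maximum height v_y = 0, so (v₀ sin θ)² = 2 g H.
v₀ sin 40.3° = √(2 × 10 × 31.5) = 25.10 m/s.
v₀ = 25.10 / sin 40.3° = 25.10 / 0.6468 = 38.8 m/s.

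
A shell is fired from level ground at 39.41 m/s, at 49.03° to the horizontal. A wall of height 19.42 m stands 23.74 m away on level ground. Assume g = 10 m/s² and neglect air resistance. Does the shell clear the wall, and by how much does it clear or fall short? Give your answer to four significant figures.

Yes — it clears the wall by 3.698 m.

v_x = 39.41 cos 49.03° = 25.840 m/s; v_y0 = 39.41 sin 49.03° = 29.757 m/s.
Time to reach the wall: t = 23.74 / 25.840 = 0.91873 s.
Height at that point: y = 29.757×0.91873 − 5.000×0.91873² = 23.118 m.
That is 23.118 − 19.42 = 3.698 m above the top of the wall, so the shell clears it.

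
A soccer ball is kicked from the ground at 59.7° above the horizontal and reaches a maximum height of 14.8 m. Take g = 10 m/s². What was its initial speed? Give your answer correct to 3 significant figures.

19.9 m/s

At maximum height v_y = 0, so (v₀ sin θ)² = 2 g H.
v₀ sin 59.7° = √(2 × 10 × 14.8) = 17.20 m/s.
v₀ = 17.20 / sin 59.7° = 17.20 / 0.8634 = 19.9 m/s.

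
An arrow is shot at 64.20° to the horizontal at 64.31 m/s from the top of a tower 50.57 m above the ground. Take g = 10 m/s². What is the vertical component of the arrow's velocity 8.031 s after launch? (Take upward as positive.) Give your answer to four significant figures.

Initial vertical component: v_y0 = 64.31 sin 64.20° = 57.900 m/s.
v_y(t) = v_y0 − g t = 57.900 − 10 × 8.031 = -22.41 m/s.

-22.41 m/s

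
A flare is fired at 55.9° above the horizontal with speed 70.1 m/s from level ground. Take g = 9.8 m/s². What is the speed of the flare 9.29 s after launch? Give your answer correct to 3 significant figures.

51.3 m/s

v_x = 70.1 cos 55.9° = 39.30 m/s (constant).
v_y(t) = 70.1 sin 55.9° − g t = 58.05 − 9.8 × 9.29 = -32.99 m/s.
Speed = √(v_x² + v_y²) = √(1544 + 1088) = 51.3 m/s.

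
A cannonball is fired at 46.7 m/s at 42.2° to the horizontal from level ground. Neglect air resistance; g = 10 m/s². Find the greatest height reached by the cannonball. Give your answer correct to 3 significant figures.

49.2 m

Vertical component of launch velocity: v_y = 46.7 sin 42.2° = 31.37 m/s.
At the highest point the vertical velocity is zero, so v_y² = 2 g h_max.
h_max = (31.37)² / (2 × 10) = 984.1 / 20.00 = 49.2 m.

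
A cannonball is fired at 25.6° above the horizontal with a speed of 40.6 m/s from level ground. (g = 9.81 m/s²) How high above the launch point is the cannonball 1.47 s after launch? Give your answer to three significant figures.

v_y0 = 40.6 sin 25.6° = 17.54 m/s.
y(t) = v_y0 t − ½ g t² = 17.54×1.47 − 4.905×1.47² = 15.2 m.

15.2 m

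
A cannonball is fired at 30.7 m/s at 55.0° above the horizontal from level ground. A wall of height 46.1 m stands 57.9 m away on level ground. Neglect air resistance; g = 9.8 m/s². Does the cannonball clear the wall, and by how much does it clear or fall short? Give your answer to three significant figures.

No — it falls 16.4 m short of clearing the wall.

v_x = 30.7 cos 55.0° = 17.61 m/s; v_y0 = 30.7 sin 55.0° = 25.15 m/s.
Time to reach the wall: t = 57.9 / 17.61 = 3.288 s.
Height at that point: y = 25.15×3.288 − 4.900×3.288² = 29.72 m.
That is 46.1 − 29.72 = 16.4 m below the top of the wall, so the cannonball does not clear it.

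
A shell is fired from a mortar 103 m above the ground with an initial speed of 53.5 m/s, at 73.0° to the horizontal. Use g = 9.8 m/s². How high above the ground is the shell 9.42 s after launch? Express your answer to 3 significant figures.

150 m

v_y0 = 53.5 sin 73.0° = 51.16 m/s.
y(t) = 103 + v_y0 t − ½ g t² = 103 + 51.16×9.42 − ½×9.8×9.42² = 150 m.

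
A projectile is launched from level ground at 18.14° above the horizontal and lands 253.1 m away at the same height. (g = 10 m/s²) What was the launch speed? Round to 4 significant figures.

On level ground, R = v₀² sin(2θ) / g, so v₀ = √(R g / sin 2θ).
sin(2 × 18.14°) = 0.5917.
v₀ = √(253.1 × 10 / 0.5917) = √4277.5 = 65.40 m/s.

65.40 m/s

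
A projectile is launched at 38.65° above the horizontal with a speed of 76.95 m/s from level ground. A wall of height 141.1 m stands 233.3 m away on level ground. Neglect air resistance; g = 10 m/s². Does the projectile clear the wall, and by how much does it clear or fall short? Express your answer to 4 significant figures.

No — it falls 29.88 m short of clearing the wall.

v_x = 76.95 cos 38.65° = 60.096 m/s; v_y0 = 76.95 sin 38.65° = 48.060 m/s.
Time to reach the wall: t = 233.3 / 60.096 = 3.8821 s.
Height at that point: y = 48.060×3.8821 − 5.000×3.8821² = 111.22 m.
That is 141.1 − 111.22 = 29.88 m below the top of the wall, so the projectile does not clear it.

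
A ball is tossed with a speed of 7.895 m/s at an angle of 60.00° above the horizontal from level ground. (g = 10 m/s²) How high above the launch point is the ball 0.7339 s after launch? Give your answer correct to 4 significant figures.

v_y0 = 7.895 sin 60.00° = 6.8373 m/s.
y(t) = v_y0 t − ½ g t² = 6.8373×0.7339 − 5.000×0.7339² = 2.325 m.

2.325 m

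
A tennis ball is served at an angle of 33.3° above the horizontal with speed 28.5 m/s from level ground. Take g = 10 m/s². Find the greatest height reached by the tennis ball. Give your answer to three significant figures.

12.2 m

Vertical component of launch velocity: v_y = 28.5 sin 33.3° = 15.65 m/s.
At the highest point the vertical velocity is zero, so v_y² = 2 g h_max.
h_max = (15.65)² / (2 × 10) = 244.9 / 20.00 = 12.2 m.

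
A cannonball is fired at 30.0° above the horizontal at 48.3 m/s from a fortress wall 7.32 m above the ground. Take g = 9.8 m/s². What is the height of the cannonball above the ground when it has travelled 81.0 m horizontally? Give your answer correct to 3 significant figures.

v_x = 48.3 cos 30.0° = 41.83 m/s, v_y0 = 48.3 sin 30.0° = 24.15 m/s.
Time to reach x = 81.0 m: t = x / v_x = 81.0 / 41.83 = 1.936 s.
y = 7.32 + v_y0 t − ½ g t² = 7.32 + 24.15×1.936 − 4.900×1.936² = 35.7 m.

35.7 m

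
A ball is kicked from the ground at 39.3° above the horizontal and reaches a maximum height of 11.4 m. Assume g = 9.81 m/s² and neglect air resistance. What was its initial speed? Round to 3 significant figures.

23.6 m/s

At maximum height v_y = 0, so (v₀ sin θ)² = 2 g H.
v₀ sin 39.3° = √(2 × 9.81 × 11.4) = 14.96 m/s.
v₀ = 14.96 / sin 39.3° = 14.96 / 0.6334 = 23.6 m/s.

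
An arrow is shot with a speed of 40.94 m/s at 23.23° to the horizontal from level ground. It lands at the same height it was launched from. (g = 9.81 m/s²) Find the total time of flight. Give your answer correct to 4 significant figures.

Vertical component: v_y = 40.94 sin 23.23° = 16.148 m/s.
For a projectile landing at launch height, time of flight is t = 2 v_y / g = 2 × 16.148 / 9.81 = 3.292 s.

3.292 s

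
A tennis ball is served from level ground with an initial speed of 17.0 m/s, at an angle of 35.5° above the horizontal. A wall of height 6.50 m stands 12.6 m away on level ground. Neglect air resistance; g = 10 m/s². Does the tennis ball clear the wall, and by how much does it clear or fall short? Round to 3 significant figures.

No — it falls 1.66 m short of clearing the wall.

v_x = 17.0 cos 35.5° = 13.84 m/s; v_y0 = 17.0 sin 35.5° = 9.872 m/s.
Time to reach the wall: t = 12.6 / 13.84 = 0.9104 s.
Height at that point: y = 9.872×0.9104 − 5.000×0.9104² = 4.843 m.
That is 6.50 − 4.843 = 1.66 m below the top of the wall, so the tennis ball does not clear it.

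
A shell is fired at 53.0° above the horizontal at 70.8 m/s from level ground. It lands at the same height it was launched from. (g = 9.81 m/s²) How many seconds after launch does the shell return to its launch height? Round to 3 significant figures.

Vertical component: v_y = 70.8 sin 53.0° = 56.54 m/s.
For a projectile landing at launch height, time of flight is t = 2 v_y / g = 2 × 56.54 / 9.81 = 11.5 s.

11.5 s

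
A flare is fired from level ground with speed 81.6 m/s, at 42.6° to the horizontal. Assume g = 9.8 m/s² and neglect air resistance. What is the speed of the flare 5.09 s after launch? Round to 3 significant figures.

60.3 m/s

v_x = 81.6 cos 42.6° = 60.07 m/s (constant).
v_y(t) = 81.6 sin 42.6° − g t = 55.23 − 9.8 × 5.09 = 5.348 m/s.
Speed = √(v_x² + v_y²) = √(3608 + 28.60) = 60.3 m/s.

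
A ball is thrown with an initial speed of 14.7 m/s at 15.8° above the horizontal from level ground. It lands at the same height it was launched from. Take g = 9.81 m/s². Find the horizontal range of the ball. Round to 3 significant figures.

For level ground, R = v₀² sin(2θ) / g.
sin(2 × 15.8°) = sin 31.60° = 0.5240.
R = (14.7)² × 0.5240 / 9.81 = 11.5 m.

11.5 m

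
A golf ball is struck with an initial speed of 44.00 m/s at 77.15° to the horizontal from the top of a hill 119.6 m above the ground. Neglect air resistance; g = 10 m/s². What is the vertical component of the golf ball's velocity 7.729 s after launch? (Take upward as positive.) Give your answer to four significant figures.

Initial vertical component: v_y0 = 44.00 sin 77.15° = 42.898 m/s.
v_y(t) = v_y0 − g t = 42.898 − 10 × 7.729 = -34.39 m/s.

-34.39 m/s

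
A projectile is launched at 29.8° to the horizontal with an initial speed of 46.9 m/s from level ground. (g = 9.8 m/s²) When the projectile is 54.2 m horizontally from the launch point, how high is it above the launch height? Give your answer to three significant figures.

22.4 m

v_x = 46.9 cos 29.8° = 40.70 m/s, v_y0 = 46.9 sin 29.8° = 23.31 m/s.
Time to reach x = 54.2 m: t = x / v_x = 54.2 / 40.70 = 1.332 s.
y = v_y0 t − ½ g t² = 23.31×1.332 − 4.900×1.332² = 22.4 m.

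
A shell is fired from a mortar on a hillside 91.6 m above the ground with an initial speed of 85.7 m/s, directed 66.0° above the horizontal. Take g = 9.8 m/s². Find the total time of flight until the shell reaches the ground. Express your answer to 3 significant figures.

Vertical component: v_y = 85.7 sin 66.0° = 78.29 m/s.
Taking up as positive with launch at y = 91.6 m, landing at y = 0: 0 = 91.6 + 78.29 t − ½(9.8) t².
Solving 4.900 t² − 78.29 t − 91.6 = 0 gives t = [78.29 + √(78.29² + 4·4.900·91.6)] / 9.800 = 17.1 s.

17.1 s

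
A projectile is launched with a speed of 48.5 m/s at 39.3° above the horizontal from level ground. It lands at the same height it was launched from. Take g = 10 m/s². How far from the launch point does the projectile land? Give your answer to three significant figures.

231 m

Components: v_x = 48.5 cos 39.3° = 37.53 m/s, v_y = 48.5 sin 39.3° = 30.72 m/s.
Time of flight (same landing height): t = 2 v_y / g = 2 × 30.72 / 10 = 6.144 s.
Range: R = v_x · t = 37.53 × 6.144 = 231 m.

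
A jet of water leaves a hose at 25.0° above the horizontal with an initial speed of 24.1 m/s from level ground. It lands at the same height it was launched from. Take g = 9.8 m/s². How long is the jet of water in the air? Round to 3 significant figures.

2.08 s

Vertical component: v_y = 24.1 sin 25.0° = 10.19 m/s.
For a projectile landing at launch height, time of flight is t = 2 v_y / g = 2 × 10.19 / 9.8 = 2.08 s.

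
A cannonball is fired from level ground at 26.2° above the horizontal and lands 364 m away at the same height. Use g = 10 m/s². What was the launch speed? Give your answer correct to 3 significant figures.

67.8 m/s

On level ground, R = v₀² sin(2θ) / g, so v₀ = √(R g / sin 2θ).
sin(2 × 26.2°) = 0.7923.
v₀ = √(364 × 10 / 0.7923) = √4594 = 67.8 m/s.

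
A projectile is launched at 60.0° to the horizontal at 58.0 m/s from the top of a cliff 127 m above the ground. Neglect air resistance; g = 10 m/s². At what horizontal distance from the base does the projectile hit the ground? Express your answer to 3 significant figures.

352 m

Components: v_x = 58.0 cos 60.0° = 29.00 m/s, v_y = 58.0 sin 60.0° = 50.23 m/s.
Vertical: 0 = 127 + 50.23 t − ½(10) t² ⇒ 5.000 t² − 50.23 t − 127 = 0.
t = [50.23 + √(2523 + 2540)] / 10.00 = 12.14 s.
Horizontal: R = v_x · t = 29.00 × 12.14 = 352 m.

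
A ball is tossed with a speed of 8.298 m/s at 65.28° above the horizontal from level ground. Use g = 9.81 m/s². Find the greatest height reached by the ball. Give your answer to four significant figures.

2.896 m

Vertical component of launch velocity: v_y = 8.298 sin 65.28° = 7.5376 m/s.
At the highest point the vertical velocity is zero, so v_y² = 2 g h_max.
h_max = (7.5376)² / (2 × 9.81) = 56.815 / 19.62 = 2.896 m.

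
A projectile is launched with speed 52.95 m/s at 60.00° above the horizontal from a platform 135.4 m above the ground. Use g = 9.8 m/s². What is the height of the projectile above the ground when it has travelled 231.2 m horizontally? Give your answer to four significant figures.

v_x = 52.95 cos 60.00° = 26.475 m/s, v_y0 = 52.95 sin 60.00° = 45.856 m/s.
Time to reach x = 231.2 m: t = x / v_x = 231.2 / 26.475 = 8.7328 s.
y = 135.4 + v_y0 t − ½ g t² = 135.4 + 45.856×8.7328 − 4.900×8.7328² = 162.2 m.

162.2 m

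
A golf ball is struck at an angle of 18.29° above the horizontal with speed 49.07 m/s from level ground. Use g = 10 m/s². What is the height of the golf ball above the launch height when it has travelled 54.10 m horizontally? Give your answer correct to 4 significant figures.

v_x = 49.07 cos 18.29° = 46.591 m/s, v_y0 = 49.07 sin 18.29° = 15.399 m/s.
Time to reach x = 54.10 m: t = x / v_x = 54.10 / 46.591 = 1.1612 s.
y = v_y0 t − ½ g t² = 15.399×1.1612 − 5.000×1.1612² = 11.14 m.

11.14 m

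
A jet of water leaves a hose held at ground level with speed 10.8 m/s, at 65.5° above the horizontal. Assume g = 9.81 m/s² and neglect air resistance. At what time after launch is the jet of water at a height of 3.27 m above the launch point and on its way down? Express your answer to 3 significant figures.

v_y0 = 10.8 sin 65.5° = 9.828 m/s.
Set y = v_y0 t − ½ g t² = 3.27: 4.905 t² − 9.828 t + 3.27 = 0.
t = [9.828 ± √(96.59 − 64.16)] / 9.81 = (9.828 ± 5.695) / 9.81, giving t = 0.421 s or t = 1.58 s.
On the way down corresponds to the larger root: t = 1.58 s.

1.58 s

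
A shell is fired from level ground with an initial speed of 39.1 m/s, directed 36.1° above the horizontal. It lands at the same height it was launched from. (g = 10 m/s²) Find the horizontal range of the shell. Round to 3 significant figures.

146 m

Components: v_x = 39.1 cos 36.1° = 31.59 m/s, v_y = 39.1 sin 36.1° = 23.04 m/s.
Time of flight (same landing height): t = 2 v_y / g = 2 × 23.04 / 10 = 4.608 s.
Range: R = v_x · t = 31.59 × 4.608 = 146 m.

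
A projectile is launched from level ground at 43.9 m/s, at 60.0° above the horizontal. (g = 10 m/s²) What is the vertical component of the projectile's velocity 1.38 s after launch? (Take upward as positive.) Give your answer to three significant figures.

24.2 m/s

Initial vertical component: v_y0 = 43.9 sin 60.0° = 38.02 m/s.
v_y(t) = v_y0 − g t = 38.02 − 10 × 1.38 = 24.2 m/s.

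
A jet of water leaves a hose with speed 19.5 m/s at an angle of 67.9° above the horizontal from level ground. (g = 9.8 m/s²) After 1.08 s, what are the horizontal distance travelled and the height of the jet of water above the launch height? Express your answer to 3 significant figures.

x = 7.92 m, y = 13.8 m

v_x = 19.5 cos 67.9° = 7.336 m/s; v_y0 = 19.5 sin 67.9° = 18.07 m/s.
x = v_x t = 7.336 × 1.08 = 7.92 m.
y = v_y0 t − ½ g t² = 18.07×1.08 − 4.900×1.08² = 13.8 m.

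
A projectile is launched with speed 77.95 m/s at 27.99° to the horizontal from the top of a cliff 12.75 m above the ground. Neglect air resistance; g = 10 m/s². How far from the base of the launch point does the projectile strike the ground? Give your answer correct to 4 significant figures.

526.6 m

Components: v_x = 77.95 cos 27.99° = 68.832 m/s, v_y = 77.95 sin 27.99° = 36.583 m/s.
Vertical: 0 = 12.75 + 36.583 t − ½(10) t² ⇒ 5.000 t² − 36.583 t − 12.75 = 0.
t = [36.583 + √(1338.3 + 255.00)] / 10.00 = 7.6499 s.
Horizontal: R = v_x · t = 68.832 × 7.6499 = 526.6 m.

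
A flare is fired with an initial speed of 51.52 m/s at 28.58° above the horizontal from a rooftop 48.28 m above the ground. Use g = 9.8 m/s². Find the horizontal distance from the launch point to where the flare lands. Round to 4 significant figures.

Components: v_x = 51.52 cos 28.58° = 45.242 m/s, v_y = 51.52 sin 28.58° = 24.646 m/s.
Vertical: 0 = 48.28 + 24.646 t − ½(9.8) t² ⇒ 4.900 t² − 24.646 t − 48.28 = 0.
t = [24.646 + √(607.43 + 946.29)] / 9.800 = 6.5371 s.
Horizontal: R = v_x · t = 45.242 × 6.5371 = 295.8 m.

295.8 m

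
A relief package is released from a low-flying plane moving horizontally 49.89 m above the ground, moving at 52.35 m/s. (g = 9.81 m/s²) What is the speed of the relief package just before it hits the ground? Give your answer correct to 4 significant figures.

60.99 m/s

Fall time: t = √(2 × 49.89 / 9.81) = 3.1892 s.
At impact: v_x = 52.35 m/s (unchanged), v_y = g t = 9.81 × 3.1892 = 31.286 m/s.
Speed = √(v_x² + v_y²) = √(2740.5 + 978.81) = 60.99 m/s.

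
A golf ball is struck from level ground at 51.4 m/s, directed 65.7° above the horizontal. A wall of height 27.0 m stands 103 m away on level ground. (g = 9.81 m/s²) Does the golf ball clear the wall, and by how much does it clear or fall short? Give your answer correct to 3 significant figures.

Yes — it clears the wall by 84.8 m.

v_x = 51.4 cos 65.7° = 21.15 m/s; v_y0 = 51.4 sin 65.7° = 46.85 m/s.
Time to reach the wall: t = 103 / 21.15 = 4.870 s.
Height at that point: y = 46.85×4.870 − 4.905×4.870² = 111.8 m.
That is 111.8 − 27.0 = 84.8 m above the top of the wall, so the golf ball clears it.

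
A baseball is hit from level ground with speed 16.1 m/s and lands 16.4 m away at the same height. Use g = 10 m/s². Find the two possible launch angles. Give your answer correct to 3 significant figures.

19.6° and 70.4°

Level-ground range: R = v₀² sin(2θ)/g ⇒ sin 2θ = R g / v₀² = 16.4×10/16.1² = 0.6327.
2θ = arcsin(0.6327) = 39.25° or 180° − 39.25° = 140.75°.
So θ = 19.6° or θ = 70.4°.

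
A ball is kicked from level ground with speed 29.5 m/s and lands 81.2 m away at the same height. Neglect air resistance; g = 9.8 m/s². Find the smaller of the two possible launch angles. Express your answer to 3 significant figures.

33.1°

Level-ground range: R = v₀² sin(2θ)/g ⇒ sin 2θ = R g / v₀² = 81.2×9.8/29.5² = 0.9144.
2θ = arcsin(0.9144) = 66.12° or 180° − 66.12° = 113.88°.
So θ = 33.1° or θ = 56.9°.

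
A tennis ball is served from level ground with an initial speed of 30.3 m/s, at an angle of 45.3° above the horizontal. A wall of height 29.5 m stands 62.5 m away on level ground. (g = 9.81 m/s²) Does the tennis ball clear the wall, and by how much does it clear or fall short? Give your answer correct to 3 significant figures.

v_x = 30.3 cos 45.3° = 21.31 m/s; v_y0 = 30.3 sin 45.3° = 21.54 m/s.
Time to reach the wall: t = 62.5 / 21.31 = 2.933 s.
Height at that point: y = 21.54×2.933 − 4.905×2.933² = 20.98 m.
That is 29.5 − 20.98 = 8.52 m below the top of the wall, so the tennis ball does not clear it.

No — it falls 8.52 m short of clearing the wall.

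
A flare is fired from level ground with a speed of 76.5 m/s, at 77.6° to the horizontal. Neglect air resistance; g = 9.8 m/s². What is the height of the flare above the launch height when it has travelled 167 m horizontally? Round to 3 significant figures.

253 m

v_x = 76.5 cos 77.6° = 16.43 m/s, v_y0 = 76.5 sin 77.6° = 74.72 m/s.
Time to reach x = 167 m: t = x / v_x = 167 / 16.43 = 10.16 s.
y = v_y0 t − ½ g t² = 74.72×10.16 − 4.900×10.16² = 253 m.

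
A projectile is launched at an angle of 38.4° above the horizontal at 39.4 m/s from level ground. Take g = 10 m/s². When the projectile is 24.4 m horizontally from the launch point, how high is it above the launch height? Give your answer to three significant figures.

16.2 m

v_x = 39.4 cos 38.4° = 30.88 m/s, v_y0 = 39.4 sin 38.4° = 24.47 m/s.
Time to reach x = 24.4 m: t = x / v_x = 24.4 / 30.88 = 0.7902 s.
y = v_y0 t − ½ g t² = 24.47×0.7902 − 5.000×0.7902² = 16.2 m.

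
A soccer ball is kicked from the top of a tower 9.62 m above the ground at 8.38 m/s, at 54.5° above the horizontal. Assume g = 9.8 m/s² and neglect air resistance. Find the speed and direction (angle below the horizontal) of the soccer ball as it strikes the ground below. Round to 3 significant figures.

v_x = 8.38 cos 54.5° = 4.866 m/s (constant).
|v_y| at impact = √((6.822)² + 2×9.8×9.62) = 15.33 m/s.
Speed = √(4.866² + 15.33²) = 16.1 m/s; angle = arctan(15.33/4.866) = 72.4° below horizontal.

16.1 m/s at 72.4° below the horizontal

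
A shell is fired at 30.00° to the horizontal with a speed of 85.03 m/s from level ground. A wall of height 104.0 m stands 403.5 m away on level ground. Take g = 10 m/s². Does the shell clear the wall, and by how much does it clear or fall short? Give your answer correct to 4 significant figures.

v_x = 85.03 cos 30.00° = 73.638 m/s; v_y0 = 85.03 sin 30.00° = 42.515 m/s.
Time to reach the wall: t = 403.5 / 73.638 = 5.4795 s.
Height at that point: y = 42.515×5.4795 − 5.000×5.4795² = 82.836 m.
That is 104.0 − 82.836 = 21.16 m below the top of the wall, so the shell does not clear it.

No — it falls 21.16 m short of clearing the wall.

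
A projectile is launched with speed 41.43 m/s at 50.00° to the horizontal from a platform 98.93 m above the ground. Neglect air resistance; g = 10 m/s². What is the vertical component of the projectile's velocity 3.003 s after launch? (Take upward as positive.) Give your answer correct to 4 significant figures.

Initial vertical component: v_y0 = 41.43 sin 50.00° = 31.737 m/s.
v_y(t) = v_y0 − g t = 31.737 − 10 × 3.003 = 1.707 m/s.

1.707 m/s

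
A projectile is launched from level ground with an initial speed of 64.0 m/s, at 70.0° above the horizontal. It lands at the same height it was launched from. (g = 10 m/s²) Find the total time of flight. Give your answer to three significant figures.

Vertical component: v_y = 64.0 sin 70.0° = 60.14 m/s.
For a projectile landing at launch height, time of flight is t = 2 v_y / g = 2 × 60.14 / 10 = 12.0 s.

12.0 s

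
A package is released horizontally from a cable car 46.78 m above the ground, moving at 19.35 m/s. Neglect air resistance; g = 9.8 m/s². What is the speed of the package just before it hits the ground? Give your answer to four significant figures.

35.93 m/s

Fall time: t = √(2 × 46.78 / 9.8) = 3.0898 s.
At impact: v_x = 19.35 m/s (unchanged), v_y = g t = 9.8 × 3.0898 = 30.280 m/s.
Speed = √(v_x² + v_y²) = √(374.42 + 916.88) = 35.93 m/s.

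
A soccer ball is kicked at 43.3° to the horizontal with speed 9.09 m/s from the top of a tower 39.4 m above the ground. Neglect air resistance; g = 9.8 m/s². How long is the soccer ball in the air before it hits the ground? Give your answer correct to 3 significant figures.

Vertical component: v_y = 9.09 sin 43.3° = 6.234 m/s.
Taking up as positive with launch at y = 39.4 m, landing at y = 0: 0 = 39.4 + 6.234 t − ½(9.8) t².
Solving 4.900 t² − 6.234 t − 39.4 = 0 gives t = [6.234 + √(6.234² + 4·4.900·39.4)] / 9.800 = 3.54 s.

3.54 s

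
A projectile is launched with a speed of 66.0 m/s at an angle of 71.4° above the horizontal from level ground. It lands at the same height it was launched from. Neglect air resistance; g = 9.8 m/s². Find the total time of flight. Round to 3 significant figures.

12.8 s

Vertical component: v_y = 66.0 sin 71.4° = 62.55 m/s.
For a projectile landing at launch height, time of flight is t = 2 v_y / g = 2 × 62.55 / 9.8 = 12.8 s.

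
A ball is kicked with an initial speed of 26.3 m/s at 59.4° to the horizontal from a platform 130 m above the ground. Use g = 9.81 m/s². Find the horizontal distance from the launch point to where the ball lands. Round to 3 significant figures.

Components: v_x = 26.3 cos 59.4° = 13.39 m/s, v_y = 26.3 sin 59.4° = 22.64 m/s.
Vertical: 0 = 130 + 22.64 t − ½(9.81) t² ⇒ 4.905 t² − 22.64 t − 130 = 0.
t = [22.64 + √(512.6 + 2551)] / 9.810 = 7.950 s.
Horizontal: R = v_x · t = 13.39 × 7.950 = 106 m.

106 m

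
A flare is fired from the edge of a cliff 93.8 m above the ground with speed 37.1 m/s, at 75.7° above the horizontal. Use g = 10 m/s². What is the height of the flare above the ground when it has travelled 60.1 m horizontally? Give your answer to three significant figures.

115 m

v_x = 37.1 cos 75.7° = 9.164 m/s, v_y0 = 37.1 sin 75.7° = 35.95 m/s.
Time to reach x = 60.1 m: t = x / v_x = 60.1 / 9.164 = 6.558 s.
y = 93.8 + v_y0 t − ½ g t² = 93.8 + 35.95×6.558 − 5.000×6.558² = 115 m.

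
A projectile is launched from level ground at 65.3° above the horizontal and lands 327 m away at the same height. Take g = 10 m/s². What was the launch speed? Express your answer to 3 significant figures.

65.6 m/s

On level ground, R = v₀² sin(2θ) / g, so v₀ = √(R g / sin 2θ).
sin(2 × 65.3°) = 0.7593.
v₀ = √(327 × 10 / 0.7593) = √4307 = 65.6 m/s.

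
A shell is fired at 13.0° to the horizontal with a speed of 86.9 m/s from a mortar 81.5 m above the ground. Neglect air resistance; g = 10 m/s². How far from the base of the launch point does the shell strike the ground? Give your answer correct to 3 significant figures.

Components: v_x = 86.9 cos 13.0° = 84.67 m/s, v_y = 86.9 sin 13.0° = 19.55 m/s.
Vertical: 0 = 81.5 + 19.55 t − ½(10) t² ⇒ 5.000 t² − 19.55 t − 81.5 = 0.
t = [19.55 + √(382.2 + 1630)] / 10.00 = 6.441 s.
Horizontal: R = v_x · t = 84.67 × 6.441 = 545 m.

545 m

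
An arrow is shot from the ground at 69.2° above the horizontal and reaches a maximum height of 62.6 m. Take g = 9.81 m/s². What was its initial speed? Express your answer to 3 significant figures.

At maximum height v_y = 0, so (v₀ sin θ)² = 2 g H.
v₀ sin 69.2° = √(2 × 9.81 × 62.6) = 35.05 m/s.
v₀ = 35.05 / sin 69.2° = 35.05 / 0.9348 = 37.5 m/s.

37.5 m/s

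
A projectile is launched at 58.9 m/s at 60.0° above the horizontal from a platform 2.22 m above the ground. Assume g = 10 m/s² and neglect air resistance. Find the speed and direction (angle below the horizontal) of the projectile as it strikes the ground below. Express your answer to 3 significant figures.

59.3 m/s at 60.2° below the horizontal

v_x = 58.9 cos 60.0° = 29.45 m/s (constant).
|v_y| at impact = √((51.01)² + 2×10×2.22) = 51.44 m/s.
Speed = √(29.45² + 51.44²) = 59.3 m/s; angle = arctan(51.44/29.45) = 60.2° below horizontal.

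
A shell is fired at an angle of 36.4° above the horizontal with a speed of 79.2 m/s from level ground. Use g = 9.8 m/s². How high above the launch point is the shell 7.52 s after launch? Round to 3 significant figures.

v_y0 = 79.2 sin 36.4° = 47.00 m/s.
y(t) = v_y0 t − ½ g t² = 47.00×7.52 − 4.900×7.52² = 76.3 m.

76.3 m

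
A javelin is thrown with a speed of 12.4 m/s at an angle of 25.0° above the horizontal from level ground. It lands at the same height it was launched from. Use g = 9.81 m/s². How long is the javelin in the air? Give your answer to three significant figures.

1.07 s

Vertical component: v_y = 12.4 sin 25.0° = 5.240 m/s.
For a projectile landing at launch height, time of flight is t = 2 v_y / g = 2 × 5.240 / 9.81 = 1.07 s.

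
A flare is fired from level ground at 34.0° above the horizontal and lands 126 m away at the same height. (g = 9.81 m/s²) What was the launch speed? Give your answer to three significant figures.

On level ground, R = v₀² sin(2θ) / g, so v₀ = √(R g / sin 2θ).
sin(2 × 34.0°) = 0.9272.
v₀ = √(126 × 9.81 / 0.9272) = √1333 = 36.5 m/s.

36.5 m/s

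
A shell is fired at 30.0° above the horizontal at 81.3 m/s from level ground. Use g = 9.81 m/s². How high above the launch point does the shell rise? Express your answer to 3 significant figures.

84.2 m

Vertical component of launch velocity: v_y = 81.3 sin 30.0° = 40.65 m/s.
At the highest point the vertical velocity is zero, so v_y² = 2 g h_max.
h_max = (40.65)² / (2 × 9.81) = 1652 / 19.62 = 84.2 m.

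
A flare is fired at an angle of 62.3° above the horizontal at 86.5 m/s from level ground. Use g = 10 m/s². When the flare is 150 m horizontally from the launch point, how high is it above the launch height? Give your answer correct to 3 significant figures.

v_x = 86.5 cos 62.3° = 40.21 m/s, v_y0 = 86.5 sin 62.3° = 76.59 m/s.
Time to reach x = 150 m: t = x / v_x = 150 / 40.21 = 3.730 s.
y = v_y0 t − ½ g t² = 76.59×3.730 − 5.000×3.730² = 216 m.

216 m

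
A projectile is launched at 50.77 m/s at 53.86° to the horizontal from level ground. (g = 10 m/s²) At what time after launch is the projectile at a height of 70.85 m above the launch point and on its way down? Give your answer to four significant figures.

v_y0 = 50.77 sin 53.86° = 41.001 m/s.
Set y = v_y0 t − ½ g t² = 70.85: 5.000 t² − 41.001 t + 70.85 = 0.
t = [41.001 ± √(1681.1 − 1417.0)] / 10 = (41.001 ± 16.251) / 10, giving t = 2.475 s or t = 5.725 s.
On the way down corresponds to the larger root: t = 5.725 s.

5.725 s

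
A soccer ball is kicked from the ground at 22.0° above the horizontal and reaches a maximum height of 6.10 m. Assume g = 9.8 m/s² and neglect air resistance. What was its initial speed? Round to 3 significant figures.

29.2 m/s

At maximum height v_y = 0, so (v₀ sin θ)² = 2 g H.
v₀ sin 22.0° = √(2 × 9.8 × 6.10) = 10.93 m/s.
v₀ = 10.93 / sin 22.0° = 10.93 / 0.3746 = 29.2 m/s.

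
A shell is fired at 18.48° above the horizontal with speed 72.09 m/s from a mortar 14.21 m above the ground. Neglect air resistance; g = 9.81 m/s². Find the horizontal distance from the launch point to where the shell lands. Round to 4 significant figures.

356.5 m

Components: v_x = 72.09 cos 18.48° = 68.373 m/s, v_y = 72.09 sin 18.48° = 22.851 m/s.
Vertical: 0 = 14.21 + 22.851 t − ½(9.81) t² ⇒ 4.905 t² − 22.851 t − 14.21 = 0.
t = [22.851 + √(522.17 + 278.80)] / 9.810 = 5.2143 s.
Horizontal: R = v_x · t = 68.373 × 5.2143 = 356.5 m.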